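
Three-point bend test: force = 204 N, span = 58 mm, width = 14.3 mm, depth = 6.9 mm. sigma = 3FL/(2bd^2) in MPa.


sigma = 3*204*58/(2*14.3*6.9^2) = 26.1 MPa

26.1


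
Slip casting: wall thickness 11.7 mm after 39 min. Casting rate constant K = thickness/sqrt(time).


K = 11.7 / sqrt(39) = 11.7 / 6.245 = 1.873 mm/min^0.5

1.873


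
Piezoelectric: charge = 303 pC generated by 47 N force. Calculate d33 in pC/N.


d33 = 303 / 47 = 6.4 pC/N

6.4


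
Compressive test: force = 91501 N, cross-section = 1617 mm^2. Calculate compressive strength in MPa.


CS = 91501 / 1617 = 56.6 MPa

56.6


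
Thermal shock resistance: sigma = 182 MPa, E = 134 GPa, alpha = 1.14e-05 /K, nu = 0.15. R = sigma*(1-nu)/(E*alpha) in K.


R = 182*(1-0.15)/(134*1000*1.14e-05) = 101 K

101


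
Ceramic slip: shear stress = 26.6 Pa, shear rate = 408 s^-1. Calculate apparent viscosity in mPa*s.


eta = tau/gamma * 1000 = 26.6/408 * 1000 = 65.2 mPa*s

65.2


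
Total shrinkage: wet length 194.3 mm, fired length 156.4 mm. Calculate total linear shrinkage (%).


TS = (194.3 - 156.4) / 194.3 * 100 = 19.51%

19.51


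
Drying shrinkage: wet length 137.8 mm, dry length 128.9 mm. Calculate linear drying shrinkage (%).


DS = (137.8 - 128.9) / 137.8 * 100 = 6.46%

6.46


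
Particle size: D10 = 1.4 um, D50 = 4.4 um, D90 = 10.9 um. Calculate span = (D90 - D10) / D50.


Span = (10.9 - 1.4) / 4.4 = 9.5 / 4.4 = 2.159

2.159


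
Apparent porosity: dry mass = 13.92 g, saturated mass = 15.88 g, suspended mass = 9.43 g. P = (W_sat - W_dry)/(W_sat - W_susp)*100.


P = (15.88 - 13.92) / (15.88 - 9.43) * 100 = 1.96 / 6.45 * 100 = 30.4%

30.4


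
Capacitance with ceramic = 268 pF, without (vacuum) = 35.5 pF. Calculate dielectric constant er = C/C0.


er = 268 / 35.5 = 7.55

7.55


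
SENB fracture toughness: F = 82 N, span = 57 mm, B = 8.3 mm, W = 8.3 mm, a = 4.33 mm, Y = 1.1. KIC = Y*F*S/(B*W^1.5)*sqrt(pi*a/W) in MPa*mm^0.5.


KIC = 1.1*82*57/(8.3*8.3^1.5)*sqrt(pi*4.33/8.3) = 33.16

33.16


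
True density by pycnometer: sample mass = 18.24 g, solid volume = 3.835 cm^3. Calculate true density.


TD = 18.24 / 3.835 = 4.756 g/cm^3

4.756


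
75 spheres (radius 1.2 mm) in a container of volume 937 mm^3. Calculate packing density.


V_sphere = 4/3*pi*1.2^3 = 7.2382 mm^3
Total V = 75*7.2382 = 542.865 mm^3
PD = 542.865 / 937 = 0.579

0.579


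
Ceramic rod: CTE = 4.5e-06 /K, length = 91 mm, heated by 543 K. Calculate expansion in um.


dL = 4.5e-06 * 91 * 543 * 1000 = 222.359 um

222.359


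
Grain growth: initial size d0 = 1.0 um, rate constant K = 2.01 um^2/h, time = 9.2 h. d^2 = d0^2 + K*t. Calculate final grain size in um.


d^2 = 1.0^2 + 2.01*9.2 = 19.492
d = sqrt(19.492) = 4.41 um

4.41


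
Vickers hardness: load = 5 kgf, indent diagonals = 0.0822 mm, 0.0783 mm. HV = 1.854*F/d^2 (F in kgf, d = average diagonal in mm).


d_avg = (0.0822+0.0783)/2 = 0.08025 mm
HV = 1.854*5/0.08025^2 = 1439

1439


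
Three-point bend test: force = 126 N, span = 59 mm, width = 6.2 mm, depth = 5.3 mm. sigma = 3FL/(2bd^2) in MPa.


sigma = 3*126*59/(2*6.2*5.3^2) = 64.0 MPa

64.0


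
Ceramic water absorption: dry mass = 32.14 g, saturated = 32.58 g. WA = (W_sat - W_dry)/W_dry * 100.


WA = (32.58 - 32.14) / 32.14 * 100 = 1.37%

1.37


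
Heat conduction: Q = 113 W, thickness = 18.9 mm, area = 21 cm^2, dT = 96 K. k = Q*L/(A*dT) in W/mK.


k = 113*18.9/1000/(21/10000*96) = 10.59 W/mK

10.59


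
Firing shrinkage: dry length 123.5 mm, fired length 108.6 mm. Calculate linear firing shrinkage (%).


FS = (123.5 - 108.6) / 123.5 * 100 = 12.06%

12.06


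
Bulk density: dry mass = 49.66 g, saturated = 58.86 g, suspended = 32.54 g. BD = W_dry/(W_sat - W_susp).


BD = 49.66 / (58.86 - 32.54) = 49.66 / 26.32 = 1.887 g/cm^3

1.887


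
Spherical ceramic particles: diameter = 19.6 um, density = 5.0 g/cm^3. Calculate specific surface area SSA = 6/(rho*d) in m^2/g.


SSA = 6 / (5.0 * 19.6) = 0.061 m^2/g

0.061


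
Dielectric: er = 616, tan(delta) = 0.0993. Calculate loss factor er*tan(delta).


Loss = 616 * 0.0993 = 61.169

61.169


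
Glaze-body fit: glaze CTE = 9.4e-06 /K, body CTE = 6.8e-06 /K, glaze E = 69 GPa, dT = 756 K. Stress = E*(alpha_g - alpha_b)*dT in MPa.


Stress = 69*1000*(9.4e-06 - 6.8e-06)*756 = 135.6 MPa

135.6


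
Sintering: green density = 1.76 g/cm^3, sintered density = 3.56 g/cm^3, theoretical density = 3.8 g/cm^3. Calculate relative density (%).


Relative = 3.56 / 3.8 * 100 = 93.7%

93.7


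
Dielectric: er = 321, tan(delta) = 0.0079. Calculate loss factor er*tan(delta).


Loss = 321 * 0.0079 = 2.536

2.536


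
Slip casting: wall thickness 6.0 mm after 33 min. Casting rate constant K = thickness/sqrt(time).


K = 6.0 / sqrt(33) = 6.0 / 5.7446 = 1.044 mm/min^0.5

1.044


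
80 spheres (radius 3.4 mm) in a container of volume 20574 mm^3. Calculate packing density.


V_sphere = 4/3*pi*3.4^3 = 164.6362 mm^3
Total V = 80*164.6362 = 13170.896 mm^3
PD = 13170.896 / 20574 = 0.64

0.64


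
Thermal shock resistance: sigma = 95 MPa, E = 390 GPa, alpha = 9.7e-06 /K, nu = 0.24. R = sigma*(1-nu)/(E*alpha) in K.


R = 95*(1-0.24)/(390*1000*9.7e-06) = 19 K

19


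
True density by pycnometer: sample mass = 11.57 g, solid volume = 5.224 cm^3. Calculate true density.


TD = 11.57 / 5.224 = 2.215 g/cm^3

2.215


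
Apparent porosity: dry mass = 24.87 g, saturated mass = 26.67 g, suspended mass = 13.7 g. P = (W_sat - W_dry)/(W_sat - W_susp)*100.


P = (26.67 - 24.87) / (26.67 - 13.7) * 100 = 1.8 / 12.97 * 100 = 13.9%

13.9


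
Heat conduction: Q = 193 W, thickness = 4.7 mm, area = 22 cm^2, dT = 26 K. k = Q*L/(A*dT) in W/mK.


k = 193*4.7/1000/(22/10000*26) = 15.86 W/mK

15.86


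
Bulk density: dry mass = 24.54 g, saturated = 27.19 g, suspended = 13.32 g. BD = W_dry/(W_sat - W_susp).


BD = 24.54 / (27.19 - 13.32) = 24.54 / 13.87 = 1.769 g/cm^3

1.769


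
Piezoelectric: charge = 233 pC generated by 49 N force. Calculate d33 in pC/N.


d33 = 233 / 49 = 4.8 pC/N

4.8


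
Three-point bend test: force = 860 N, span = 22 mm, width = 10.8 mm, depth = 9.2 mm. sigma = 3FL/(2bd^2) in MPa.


sigma = 3*860*22/(2*10.8*9.2^2) = 31.0 MPa

31.0


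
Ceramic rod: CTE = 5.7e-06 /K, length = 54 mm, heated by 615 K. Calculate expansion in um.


dL = 5.7e-06 * 54 * 615 * 1000 = 189.297 um

189.297


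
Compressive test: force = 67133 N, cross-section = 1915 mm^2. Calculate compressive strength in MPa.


CS = 67133 / 1915 = 35.1 MPa

35.1


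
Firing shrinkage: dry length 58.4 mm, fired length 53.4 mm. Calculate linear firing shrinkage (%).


FS = (58.4 - 53.4) / 58.4 * 100 = 8.56%

8.56


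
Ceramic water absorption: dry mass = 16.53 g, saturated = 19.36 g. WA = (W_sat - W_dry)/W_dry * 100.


WA = (19.36 - 16.53) / 16.53 * 100 = 17.12%

17.12


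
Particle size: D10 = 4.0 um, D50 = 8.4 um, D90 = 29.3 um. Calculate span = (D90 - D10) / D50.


Span = (29.3 - 4.0) / 8.4 = 25.3 / 8.4 = 3.012

3.012


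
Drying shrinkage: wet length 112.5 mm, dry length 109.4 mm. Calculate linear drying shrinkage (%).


DS = (112.5 - 109.4) / 112.5 * 100 = 2.76%

2.76


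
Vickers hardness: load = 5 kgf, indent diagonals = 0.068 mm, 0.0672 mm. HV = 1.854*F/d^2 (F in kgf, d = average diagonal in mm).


d_avg = (0.068+0.0672)/2 = 0.0676 mm
HV = 1.854*5/0.0676^2 = 2029

2029


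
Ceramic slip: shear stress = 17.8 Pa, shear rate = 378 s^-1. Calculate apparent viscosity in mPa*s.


eta = tau/gamma * 1000 = 17.8/378 * 1000 = 47.1 mPa*s

47.1


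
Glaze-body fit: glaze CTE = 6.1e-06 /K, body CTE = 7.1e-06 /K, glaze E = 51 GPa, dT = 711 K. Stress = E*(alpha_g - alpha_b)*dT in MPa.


Stress = 51*1000*(6.1e-06 - 7.1e-06)*711 = -36.3 MPa

-36.3


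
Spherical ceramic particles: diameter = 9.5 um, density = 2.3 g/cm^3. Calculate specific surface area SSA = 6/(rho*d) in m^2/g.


SSA = 6 / (2.3 * 9.5) = 0.275 m^2/g

0.275


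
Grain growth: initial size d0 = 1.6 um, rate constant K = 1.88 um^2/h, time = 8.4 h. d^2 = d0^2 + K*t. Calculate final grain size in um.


d^2 = 1.6^2 + 1.88*8.4 = 18.352
d = sqrt(18.352) = 4.28 um

4.28


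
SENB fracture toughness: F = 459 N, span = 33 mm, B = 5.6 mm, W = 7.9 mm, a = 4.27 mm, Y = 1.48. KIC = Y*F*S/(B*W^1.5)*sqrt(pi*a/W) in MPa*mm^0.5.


KIC = 1.48*459*33/(5.6*7.9^1.5)*sqrt(pi*4.27/7.9) = 234.93

234.93


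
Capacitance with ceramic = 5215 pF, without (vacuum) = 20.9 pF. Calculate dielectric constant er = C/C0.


er = 5215 / 20.9 = 249.52

249.52


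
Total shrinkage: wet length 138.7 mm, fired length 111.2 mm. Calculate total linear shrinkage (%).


TS = (138.7 - 111.2) / 138.7 * 100 = 19.83%

19.83


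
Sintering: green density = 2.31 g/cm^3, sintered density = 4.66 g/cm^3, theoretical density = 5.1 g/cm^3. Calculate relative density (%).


Relative = 4.66 / 5.1 * 100 = 91.4%

91.4


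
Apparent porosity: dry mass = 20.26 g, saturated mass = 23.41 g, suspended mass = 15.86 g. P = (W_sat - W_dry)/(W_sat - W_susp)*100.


P = (23.41 - 20.26) / (23.41 - 15.86) * 100 = 3.15 / 7.55 * 100 = 41.7%

41.7


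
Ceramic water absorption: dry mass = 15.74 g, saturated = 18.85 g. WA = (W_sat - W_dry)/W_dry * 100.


WA = (18.85 - 15.74) / 15.74 * 100 = 19.76%

19.76


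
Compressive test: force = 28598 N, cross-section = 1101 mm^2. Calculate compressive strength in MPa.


CS = 28598 / 1101 = 26.0 MPa

26.0


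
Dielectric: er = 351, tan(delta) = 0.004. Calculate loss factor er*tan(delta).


Loss = 351 * 0.004 = 1.404

1.404


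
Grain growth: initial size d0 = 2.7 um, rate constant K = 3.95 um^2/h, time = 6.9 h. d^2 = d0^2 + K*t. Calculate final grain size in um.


d^2 = 2.7^2 + 3.95*6.9 = 34.545
d = sqrt(34.545) = 5.88 um

5.88


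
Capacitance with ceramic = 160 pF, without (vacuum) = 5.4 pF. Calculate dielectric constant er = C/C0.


er = 160 / 5.4 = 29.63

29.63


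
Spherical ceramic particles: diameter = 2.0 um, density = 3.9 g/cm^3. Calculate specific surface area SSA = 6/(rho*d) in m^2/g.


SSA = 6 / (3.9 * 2.0) = 0.769 m^2/g

0.769


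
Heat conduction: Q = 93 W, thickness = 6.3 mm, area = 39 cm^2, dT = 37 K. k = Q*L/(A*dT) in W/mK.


k = 93*6.3/1000/(39/10000*37) = 4.06 W/mK

4.06


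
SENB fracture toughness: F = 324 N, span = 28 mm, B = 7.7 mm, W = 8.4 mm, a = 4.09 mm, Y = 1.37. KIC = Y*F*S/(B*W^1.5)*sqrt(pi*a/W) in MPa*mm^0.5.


KIC = 1.37*324*28/(7.7*8.4^1.5)*sqrt(pi*4.09/8.4) = 82.0

82.0


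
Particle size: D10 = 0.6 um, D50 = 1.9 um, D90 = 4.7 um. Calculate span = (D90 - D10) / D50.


Span = (4.7 - 0.6) / 1.9 = 4.1 / 1.9 = 2.158

2.158


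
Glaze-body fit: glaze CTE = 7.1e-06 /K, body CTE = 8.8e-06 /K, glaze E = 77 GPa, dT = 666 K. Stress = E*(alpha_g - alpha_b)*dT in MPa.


Stress = 77*1000*(7.1e-06 - 8.8e-06)*666 = -87.2 MPa

-87.2


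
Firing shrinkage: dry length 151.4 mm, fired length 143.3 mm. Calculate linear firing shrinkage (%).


FS = (151.4 - 143.3) / 151.4 * 100 = 5.35%

5.35


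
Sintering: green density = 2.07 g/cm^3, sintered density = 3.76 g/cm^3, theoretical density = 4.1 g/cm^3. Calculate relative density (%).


Relative = 3.76 / 4.1 * 100 = 91.7%

91.7


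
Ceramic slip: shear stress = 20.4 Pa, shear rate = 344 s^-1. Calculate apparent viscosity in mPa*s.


eta = tau/gamma * 1000 = 20.4/344 * 1000 = 59.3 mPa*s

59.3


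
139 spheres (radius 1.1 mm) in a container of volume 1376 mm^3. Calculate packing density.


V_sphere = 4/3*pi*1.1^3 = 5.5753 mm^3
Total V = 139*5.5753 = 774.9667 mm^3
PD = 774.9667 / 1376 = 0.563

0.563


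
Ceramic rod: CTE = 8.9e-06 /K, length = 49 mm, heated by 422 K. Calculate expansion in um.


dL = 8.9e-06 * 49 * 422 * 1000 = 184.034 um

184.034


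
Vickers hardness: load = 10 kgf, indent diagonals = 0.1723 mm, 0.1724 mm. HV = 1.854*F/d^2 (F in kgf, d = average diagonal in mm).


d_avg = (0.1723+0.1724)/2 = 0.17235 mm
HV = 1.854*10/0.17235^2 = 624

624


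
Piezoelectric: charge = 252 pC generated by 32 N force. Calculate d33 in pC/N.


d33 = 252 / 32 = 7.9 pC/N

7.9


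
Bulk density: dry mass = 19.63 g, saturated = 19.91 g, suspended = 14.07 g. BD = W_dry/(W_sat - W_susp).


BD = 19.63 / (19.91 - 14.07) = 19.63 / 5.84 = 3.361 g/cm^3

3.361


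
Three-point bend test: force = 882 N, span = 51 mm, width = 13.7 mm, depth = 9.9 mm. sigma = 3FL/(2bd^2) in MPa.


sigma = 3*882*51/(2*13.7*9.9^2) = 50.3 MPa

50.3


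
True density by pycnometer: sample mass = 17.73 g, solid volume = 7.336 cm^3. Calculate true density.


TD = 17.73 / 7.336 = 2.417 g/cm^3

2.417


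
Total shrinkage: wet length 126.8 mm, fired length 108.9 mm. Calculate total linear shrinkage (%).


TS = (126.8 - 108.9) / 126.8 * 100 = 14.12%

14.12


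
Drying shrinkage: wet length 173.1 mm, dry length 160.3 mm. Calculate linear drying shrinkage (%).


DS = (173.1 - 160.3) / 173.1 * 100 = 7.39%

7.39


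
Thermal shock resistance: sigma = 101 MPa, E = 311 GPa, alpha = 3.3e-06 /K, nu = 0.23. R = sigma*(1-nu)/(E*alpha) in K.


R = 101*(1-0.23)/(311*1000*3.3e-06) = 76 K

76


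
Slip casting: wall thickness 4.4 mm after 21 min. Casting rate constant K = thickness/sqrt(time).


K = 4.4 / sqrt(21) = 4.4 / 4.5826 = 0.96 mm/min^0.5

0.96


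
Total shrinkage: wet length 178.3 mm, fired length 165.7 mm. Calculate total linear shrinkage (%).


TS = (178.3 - 165.7) / 178.3 * 100 = 7.07%

7.07


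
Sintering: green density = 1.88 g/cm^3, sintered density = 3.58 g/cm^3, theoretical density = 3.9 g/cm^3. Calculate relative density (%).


Relative = 3.58 / 3.9 * 100 = 91.8%

91.8


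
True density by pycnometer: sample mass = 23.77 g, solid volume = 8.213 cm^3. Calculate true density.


TD = 23.77 / 8.213 = 2.894 g/cm^3

2.894


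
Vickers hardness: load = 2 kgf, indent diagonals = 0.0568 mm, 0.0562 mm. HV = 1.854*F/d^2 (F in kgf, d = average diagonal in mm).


d_avg = (0.0568+0.0562)/2 = 0.0565 mm
HV = 1.854*2/0.0565^2 = 1162

1162


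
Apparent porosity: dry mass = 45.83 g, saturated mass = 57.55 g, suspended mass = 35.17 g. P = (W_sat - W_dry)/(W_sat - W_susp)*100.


P = (57.55 - 45.83) / (57.55 - 35.17) * 100 = 11.72 / 22.38 * 100 = 52.4%

52.4


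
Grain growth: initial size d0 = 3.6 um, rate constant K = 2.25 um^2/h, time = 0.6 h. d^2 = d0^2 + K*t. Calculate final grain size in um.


d^2 = 3.6^2 + 2.25*0.6 = 14.31
d = sqrt(14.31) = 3.78 um

3.78


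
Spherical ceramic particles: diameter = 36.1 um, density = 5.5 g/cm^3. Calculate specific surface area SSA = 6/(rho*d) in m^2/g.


SSA = 6 / (5.5 * 36.1) = 0.03 m^2/g

0.03


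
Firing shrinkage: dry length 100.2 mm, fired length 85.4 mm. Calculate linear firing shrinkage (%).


FS = (100.2 - 85.4) / 100.2 * 100 = 14.77%

14.77


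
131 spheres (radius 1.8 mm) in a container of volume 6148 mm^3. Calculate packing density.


V_sphere = 4/3*pi*1.8^3 = 24.429 mm^3
Total V = 131*24.429 = 3200.199 mm^3
PD = 3200.199 / 6148 = 0.521

0.521


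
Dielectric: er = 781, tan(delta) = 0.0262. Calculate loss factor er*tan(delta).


Loss = 781 * 0.0262 = 20.462

20.462


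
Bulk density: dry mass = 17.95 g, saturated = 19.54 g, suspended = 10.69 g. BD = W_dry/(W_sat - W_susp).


BD = 17.95 / (19.54 - 10.69) = 17.95 / 8.85 = 2.028 g/cm^3

2.028


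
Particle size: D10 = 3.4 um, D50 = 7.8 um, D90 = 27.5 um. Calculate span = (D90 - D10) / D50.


Span = (27.5 - 3.4) / 7.8 = 24.1 / 7.8 = 3.09

3.09


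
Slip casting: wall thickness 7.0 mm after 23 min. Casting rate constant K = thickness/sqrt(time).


K = 7.0 / sqrt(23) = 7.0 / 4.7958 = 1.46 mm/min^0.5

1.46


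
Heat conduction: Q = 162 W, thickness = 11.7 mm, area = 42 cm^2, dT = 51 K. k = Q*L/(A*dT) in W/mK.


k = 162*11.7/1000/(42/10000*51) = 8.85 W/mK

8.85


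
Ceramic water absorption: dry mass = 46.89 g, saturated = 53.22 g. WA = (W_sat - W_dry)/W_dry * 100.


WA = (53.22 - 46.89) / 46.89 * 100 = 13.5%

13.5


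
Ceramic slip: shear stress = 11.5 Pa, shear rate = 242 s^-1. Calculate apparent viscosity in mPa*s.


eta = tau/gamma * 1000 = 11.5/242 * 1000 = 47.5 mPa*s

47.5


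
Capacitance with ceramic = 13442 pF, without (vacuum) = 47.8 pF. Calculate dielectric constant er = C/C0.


er = 13442 / 47.8 = 281.21

281.21


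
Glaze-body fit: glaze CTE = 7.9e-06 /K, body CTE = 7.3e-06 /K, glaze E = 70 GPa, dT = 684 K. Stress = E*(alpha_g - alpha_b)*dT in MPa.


Stress = 70*1000*(7.9e-06 - 7.3e-06)*684 = 28.7 MPa

28.7


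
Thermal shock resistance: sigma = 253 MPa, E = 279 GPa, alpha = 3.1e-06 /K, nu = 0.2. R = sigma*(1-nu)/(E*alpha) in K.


R = 253*(1-0.2)/(279*1000*3.1e-06) = 234 K

234


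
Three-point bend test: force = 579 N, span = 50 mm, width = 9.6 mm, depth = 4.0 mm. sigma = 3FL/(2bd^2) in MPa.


sigma = 3*579*50/(2*9.6*4.0^2) = 282.7 MPa

282.7


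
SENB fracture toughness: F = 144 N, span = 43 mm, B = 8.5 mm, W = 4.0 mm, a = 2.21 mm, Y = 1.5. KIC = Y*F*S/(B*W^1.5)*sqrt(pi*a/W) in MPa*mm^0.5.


KIC = 1.5*144*43/(8.5*4.0^1.5)*sqrt(pi*2.21/4.0) = 179.95

179.95


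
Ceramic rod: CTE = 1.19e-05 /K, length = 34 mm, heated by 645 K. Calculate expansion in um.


dL = 1.19e-05 * 34 * 645 * 1000 = 260.967 um

260.967


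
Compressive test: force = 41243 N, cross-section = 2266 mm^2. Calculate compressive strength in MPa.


CS = 41243 / 2266 = 18.2 MPa

18.2


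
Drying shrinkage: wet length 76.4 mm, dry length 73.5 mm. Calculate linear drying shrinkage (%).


DS = (76.4 - 73.5) / 76.4 * 100 = 3.8%

3.8


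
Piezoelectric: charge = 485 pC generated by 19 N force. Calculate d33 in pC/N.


d33 = 485 / 19 = 25.5 pC/N

25.5


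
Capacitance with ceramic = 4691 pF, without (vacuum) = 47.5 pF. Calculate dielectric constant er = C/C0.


er = 4691 / 47.5 = 98.76

98.76


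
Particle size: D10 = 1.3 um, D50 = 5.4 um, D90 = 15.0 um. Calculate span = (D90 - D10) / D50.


Span = (15.0 - 1.3) / 5.4 = 13.7 / 5.4 = 2.537

2.537


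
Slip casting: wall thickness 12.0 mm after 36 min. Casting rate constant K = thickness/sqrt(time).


K = 12.0 / sqrt(36) = 12.0 / 6.0 = 2.0 mm/min^0.5

2.0


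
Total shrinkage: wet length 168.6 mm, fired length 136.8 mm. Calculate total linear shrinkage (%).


TS = (168.6 - 136.8) / 168.6 * 100 = 18.86%

18.86


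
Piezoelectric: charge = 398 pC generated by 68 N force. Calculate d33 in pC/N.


d33 = 398 / 68 = 5.9 pC/N

5.9


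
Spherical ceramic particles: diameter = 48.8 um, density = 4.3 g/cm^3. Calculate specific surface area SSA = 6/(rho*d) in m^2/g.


SSA = 6 / (4.3 * 48.8) = 0.029 m^2/g

0.029


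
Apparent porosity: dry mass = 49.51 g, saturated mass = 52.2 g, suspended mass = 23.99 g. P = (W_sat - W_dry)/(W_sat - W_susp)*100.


P = (52.2 - 49.51) / (52.2 - 23.99) * 100 = 2.69 / 28.21 * 100 = 9.5%

9.5


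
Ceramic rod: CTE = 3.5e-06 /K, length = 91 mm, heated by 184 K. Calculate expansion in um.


dL = 3.5e-06 * 91 * 184 * 1000 = 58.604 um

58.604


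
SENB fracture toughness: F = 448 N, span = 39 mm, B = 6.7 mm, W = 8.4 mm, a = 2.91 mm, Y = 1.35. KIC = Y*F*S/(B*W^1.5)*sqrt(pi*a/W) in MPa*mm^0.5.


KIC = 1.35*448*39/(6.7*8.4^1.5)*sqrt(pi*2.91/8.4) = 150.86

150.86


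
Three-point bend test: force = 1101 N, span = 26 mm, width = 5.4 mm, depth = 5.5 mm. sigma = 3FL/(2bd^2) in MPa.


sigma = 3*1101*26/(2*5.4*5.5^2) = 262.9 MPa

262.9


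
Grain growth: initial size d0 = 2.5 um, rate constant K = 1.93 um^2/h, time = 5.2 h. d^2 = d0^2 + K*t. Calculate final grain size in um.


d^2 = 2.5^2 + 1.93*5.2 = 16.286
d = sqrt(16.286) = 4.04 um

4.04


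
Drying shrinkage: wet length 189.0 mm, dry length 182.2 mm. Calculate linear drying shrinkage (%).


DS = (189.0 - 182.2) / 189.0 * 100 = 3.6%

3.6


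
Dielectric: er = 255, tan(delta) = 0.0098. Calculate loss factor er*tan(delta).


Loss = 255 * 0.0098 = 2.499

2.499


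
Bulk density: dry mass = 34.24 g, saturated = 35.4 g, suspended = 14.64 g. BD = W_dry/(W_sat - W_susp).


BD = 34.24 / (35.4 - 14.64) = 34.24 / 20.76 = 1.649 g/cm^3

1.649


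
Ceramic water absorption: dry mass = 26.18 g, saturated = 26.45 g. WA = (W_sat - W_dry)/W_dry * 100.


WA = (26.45 - 26.18) / 26.18 * 100 = 1.03%

1.03


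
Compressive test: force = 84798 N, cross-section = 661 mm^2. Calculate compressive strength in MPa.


CS = 84798 / 661 = 128.3 MPa

128.3


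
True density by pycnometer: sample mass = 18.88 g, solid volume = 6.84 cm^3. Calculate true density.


TD = 18.88 / 6.84 = 2.76 g/cm^3

2.76


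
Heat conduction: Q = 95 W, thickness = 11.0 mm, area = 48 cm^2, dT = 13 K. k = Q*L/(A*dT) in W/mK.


k = 95*11.0/1000/(48/10000*13) = 16.75 W/mK

16.75


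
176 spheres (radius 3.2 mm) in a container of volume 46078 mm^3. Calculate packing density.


V_sphere = 4/3*pi*3.2^3 = 137.2583 mm^3
Total V = 176*137.2583 = 24157.4608 mm^3
PD = 24157.4608 / 46078 = 0.524

0.524


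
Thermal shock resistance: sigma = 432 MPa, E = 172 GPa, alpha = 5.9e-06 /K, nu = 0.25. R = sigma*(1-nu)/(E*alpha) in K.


R = 432*(1-0.25)/(172*1000*5.9e-06) = 319 K

319


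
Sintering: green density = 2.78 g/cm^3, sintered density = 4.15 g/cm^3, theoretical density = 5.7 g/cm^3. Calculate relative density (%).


Relative = 4.15 / 5.7 * 100 = 72.8%

72.8


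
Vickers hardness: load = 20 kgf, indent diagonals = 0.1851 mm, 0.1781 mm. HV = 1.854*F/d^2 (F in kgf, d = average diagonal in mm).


d_avg = (0.1851+0.1781)/2 = 0.1816 mm
HV = 1.854*20/0.1816^2 = 1124

1124


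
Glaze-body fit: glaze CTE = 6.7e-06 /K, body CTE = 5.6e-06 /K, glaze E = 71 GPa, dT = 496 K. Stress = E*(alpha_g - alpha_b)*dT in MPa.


Stress = 71*1000*(6.7e-06 - 5.6e-06)*496 = 38.7 MPa

38.7


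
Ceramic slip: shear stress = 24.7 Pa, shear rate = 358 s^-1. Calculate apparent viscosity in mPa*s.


eta = tau/gamma * 1000 = 24.7/358 * 1000 = 69.0 mPa*s

69.0


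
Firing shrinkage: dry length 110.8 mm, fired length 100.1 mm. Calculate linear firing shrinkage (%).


FS = (110.8 - 100.1) / 110.8 * 100 = 9.66%

9.66


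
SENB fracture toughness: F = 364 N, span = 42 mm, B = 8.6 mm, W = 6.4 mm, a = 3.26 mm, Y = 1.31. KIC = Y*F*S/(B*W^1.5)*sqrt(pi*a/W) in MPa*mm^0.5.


KIC = 1.31*364*42/(8.6*6.4^1.5)*sqrt(pi*3.26/6.4) = 181.95

181.95


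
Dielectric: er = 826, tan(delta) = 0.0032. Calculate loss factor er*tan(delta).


Loss = 826 * 0.0032 = 2.643

2.643


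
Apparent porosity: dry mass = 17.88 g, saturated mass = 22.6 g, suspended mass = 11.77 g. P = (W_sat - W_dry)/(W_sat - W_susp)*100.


P = (22.6 - 17.88) / (22.6 - 11.77) * 100 = 4.72 / 10.83 * 100 = 43.6%

43.6


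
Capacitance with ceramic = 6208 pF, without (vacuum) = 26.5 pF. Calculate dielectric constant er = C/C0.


er = 6208 / 26.5 = 234.26

234.26


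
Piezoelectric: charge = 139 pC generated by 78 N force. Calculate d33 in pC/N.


d33 = 139 / 78 = 1.8 pC/N

1.8


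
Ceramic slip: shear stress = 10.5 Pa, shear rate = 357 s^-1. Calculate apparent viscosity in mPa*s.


eta = tau/gamma * 1000 = 10.5/357 * 1000 = 29.4 mPa*s

29.4


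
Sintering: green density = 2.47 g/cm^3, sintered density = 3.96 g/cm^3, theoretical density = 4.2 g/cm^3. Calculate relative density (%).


Relative = 3.96 / 4.2 * 100 = 94.3%

94.3


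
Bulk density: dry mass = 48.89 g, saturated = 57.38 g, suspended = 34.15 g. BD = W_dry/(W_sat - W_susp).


BD = 48.89 / (57.38 - 34.15) = 48.89 / 23.23 = 2.105 g/cm^3

2.105


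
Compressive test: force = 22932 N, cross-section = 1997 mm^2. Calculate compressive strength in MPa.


CS = 22932 / 1997 = 11.5 MPa

11.5


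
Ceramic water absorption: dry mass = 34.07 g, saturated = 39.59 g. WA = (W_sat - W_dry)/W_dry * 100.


WA = (39.59 - 34.07) / 34.07 * 100 = 16.2%

16.2


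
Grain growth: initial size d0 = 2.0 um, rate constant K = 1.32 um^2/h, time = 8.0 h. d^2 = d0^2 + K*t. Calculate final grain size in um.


d^2 = 2.0^2 + 1.32*8.0 = 14.56
d = sqrt(14.56) = 3.82 um

3.82


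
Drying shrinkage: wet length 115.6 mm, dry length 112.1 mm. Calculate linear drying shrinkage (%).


DS = (115.6 - 112.1) / 115.6 * 100 = 3.03%

3.03


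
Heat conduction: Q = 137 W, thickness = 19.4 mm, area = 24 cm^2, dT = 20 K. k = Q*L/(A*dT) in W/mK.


k = 137*19.4/1000/(24/10000*20) = 55.37 W/mK

55.37


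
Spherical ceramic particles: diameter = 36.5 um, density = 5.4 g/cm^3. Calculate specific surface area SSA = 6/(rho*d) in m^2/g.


SSA = 6 / (5.4 * 36.5) = 0.03 m^2/g

0.03


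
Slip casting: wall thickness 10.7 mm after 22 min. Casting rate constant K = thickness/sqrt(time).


K = 10.7 / sqrt(22) = 10.7 / 4.6904 = 2.281 mm/min^0.5

2.281


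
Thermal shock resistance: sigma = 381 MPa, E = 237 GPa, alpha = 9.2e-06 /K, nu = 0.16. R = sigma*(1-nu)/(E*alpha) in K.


R = 381*(1-0.16)/(237*1000*9.2e-06) = 147 K

147


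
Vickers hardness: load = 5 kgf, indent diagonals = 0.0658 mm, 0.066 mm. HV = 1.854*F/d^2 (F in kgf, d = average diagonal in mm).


d_avg = (0.0658+0.066)/2 = 0.0659 mm
HV = 1.854*5/0.0659^2 = 2135

2135


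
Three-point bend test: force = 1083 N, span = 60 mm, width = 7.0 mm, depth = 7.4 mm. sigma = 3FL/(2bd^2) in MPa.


sigma = 3*1083*60/(2*7.0*7.4^2) = 254.3 MPa

254.3


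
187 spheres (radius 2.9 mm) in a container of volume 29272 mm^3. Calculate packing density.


V_sphere = 4/3*pi*2.9^3 = 102.1604 mm^3
Total V = 187*102.1604 = 19103.9948 mm^3
PD = 19103.9948 / 29272 = 0.653

0.653


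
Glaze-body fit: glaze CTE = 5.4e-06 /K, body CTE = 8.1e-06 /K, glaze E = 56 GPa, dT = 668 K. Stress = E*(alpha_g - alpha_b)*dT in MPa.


Stress = 56*1000*(5.4e-06 - 8.1e-06)*668 = -101.0 MPa

-101.0


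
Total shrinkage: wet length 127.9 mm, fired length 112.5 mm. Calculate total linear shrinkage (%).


TS = (127.9 - 112.5) / 127.9 * 100 = 12.04%

12.04


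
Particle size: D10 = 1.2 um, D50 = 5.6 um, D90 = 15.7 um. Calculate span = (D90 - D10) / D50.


Span = (15.7 - 1.2) / 5.6 = 14.5 / 5.6 = 2.589

2.589


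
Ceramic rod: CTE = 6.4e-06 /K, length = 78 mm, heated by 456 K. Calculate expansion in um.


dL = 6.4e-06 * 78 * 456 * 1000 = 227.635 um

227.635


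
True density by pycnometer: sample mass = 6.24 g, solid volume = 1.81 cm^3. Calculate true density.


TD = 6.24 / 1.81 = 3.448 g/cm^3

3.448


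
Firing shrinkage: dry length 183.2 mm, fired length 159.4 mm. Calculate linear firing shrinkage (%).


FS = (183.2 - 159.4) / 183.2 * 100 = 12.99%

12.99


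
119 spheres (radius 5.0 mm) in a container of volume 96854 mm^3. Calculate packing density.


V_sphere = 4/3*pi*5.0^3 = 523.5988 mm^3
Total V = 119*523.5988 = 62308.2572 mm^3
PD = 62308.2572 / 96854 = 0.643

0.643


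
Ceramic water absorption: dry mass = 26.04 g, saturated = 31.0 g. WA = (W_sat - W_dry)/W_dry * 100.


WA = (31.0 - 26.04) / 26.04 * 100 = 19.05%

19.05


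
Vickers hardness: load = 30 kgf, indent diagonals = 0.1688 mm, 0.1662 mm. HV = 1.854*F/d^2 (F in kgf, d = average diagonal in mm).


d_avg = (0.1688+0.1662)/2 = 0.1675 mm
HV = 1.854*30/0.1675^2 = 1982

1982


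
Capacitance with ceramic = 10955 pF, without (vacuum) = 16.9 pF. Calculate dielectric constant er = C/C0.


er = 10955 / 16.9 = 648.22

648.22


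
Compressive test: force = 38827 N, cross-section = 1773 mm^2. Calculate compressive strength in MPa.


CS = 38827 / 1773 = 21.9 MPa

21.9


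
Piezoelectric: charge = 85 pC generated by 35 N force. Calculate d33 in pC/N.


d33 = 85 / 35 = 2.4 pC/N

2.4


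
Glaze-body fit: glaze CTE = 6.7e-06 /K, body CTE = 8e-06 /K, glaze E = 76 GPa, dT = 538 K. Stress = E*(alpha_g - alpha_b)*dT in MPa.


Stress = 76*1000*(6.7e-06 - 8e-06)*538 = -53.2 MPa

-53.2


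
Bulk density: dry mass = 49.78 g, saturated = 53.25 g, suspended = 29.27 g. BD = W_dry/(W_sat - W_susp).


BD = 49.78 / (53.25 - 29.27) = 49.78 / 23.98 = 2.076 g/cm^3

2.076


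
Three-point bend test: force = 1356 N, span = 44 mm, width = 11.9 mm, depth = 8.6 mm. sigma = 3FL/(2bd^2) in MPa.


sigma = 3*1356*44/(2*11.9*8.6^2) = 101.7 MPa

101.7


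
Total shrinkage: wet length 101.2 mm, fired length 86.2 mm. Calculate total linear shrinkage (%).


TS = (101.2 - 86.2) / 101.2 * 100 = 14.82%

14.82


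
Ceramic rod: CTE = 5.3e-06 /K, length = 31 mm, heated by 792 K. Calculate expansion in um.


dL = 5.3e-06 * 31 * 792 * 1000 = 130.126 um

130.126


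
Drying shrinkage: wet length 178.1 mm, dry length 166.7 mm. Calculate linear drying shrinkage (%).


DS = (178.1 - 166.7) / 178.1 * 100 = 6.4%

6.4


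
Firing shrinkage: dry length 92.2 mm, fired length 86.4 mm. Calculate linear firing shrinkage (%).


FS = (92.2 - 86.4) / 92.2 * 100 = 6.29%

6.29


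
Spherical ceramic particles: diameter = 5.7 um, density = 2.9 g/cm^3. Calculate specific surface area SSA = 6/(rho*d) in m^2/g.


SSA = 6 / (2.9 * 5.7) = 0.363 m^2/g

0.363


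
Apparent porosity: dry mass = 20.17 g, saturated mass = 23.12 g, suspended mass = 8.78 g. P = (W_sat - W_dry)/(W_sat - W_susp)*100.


P = (23.12 - 20.17) / (23.12 - 8.78) * 100 = 2.95 / 14.34 * 100 = 20.6%

20.6


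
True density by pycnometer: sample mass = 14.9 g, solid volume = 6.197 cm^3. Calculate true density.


TD = 14.9 / 6.197 = 2.404 g/cm^3

2.404


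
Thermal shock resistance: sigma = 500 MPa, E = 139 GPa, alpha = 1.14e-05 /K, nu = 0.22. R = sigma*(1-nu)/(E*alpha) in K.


R = 500*(1-0.22)/(139*1000*1.14e-05) = 246 K

246


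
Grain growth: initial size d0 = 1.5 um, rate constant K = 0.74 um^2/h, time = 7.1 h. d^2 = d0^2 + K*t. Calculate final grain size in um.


d^2 = 1.5^2 + 0.74*7.1 = 7.504
d = sqrt(7.504) = 2.74 um

2.74


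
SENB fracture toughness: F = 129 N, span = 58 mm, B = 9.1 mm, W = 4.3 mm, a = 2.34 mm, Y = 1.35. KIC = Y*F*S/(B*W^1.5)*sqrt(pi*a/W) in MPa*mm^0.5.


KIC = 1.35*129*58/(9.1*4.3^1.5)*sqrt(pi*2.34/4.3) = 162.76

162.76


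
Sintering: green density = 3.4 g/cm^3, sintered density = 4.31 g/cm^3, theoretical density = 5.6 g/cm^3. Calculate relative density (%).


Relative = 4.31 / 5.6 * 100 = 77.0%

77.0


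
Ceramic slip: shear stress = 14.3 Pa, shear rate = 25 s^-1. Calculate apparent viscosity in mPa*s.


eta = tau/gamma * 1000 = 14.3/25 * 1000 = 572.0 mPa*s

572.0


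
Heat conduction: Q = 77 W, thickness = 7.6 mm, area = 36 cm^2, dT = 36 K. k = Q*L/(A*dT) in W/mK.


k = 77*7.6/1000/(36/10000*36) = 4.52 W/mK

4.52


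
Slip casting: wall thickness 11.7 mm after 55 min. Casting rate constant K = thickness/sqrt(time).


K = 11.7 / sqrt(55) = 11.7 / 7.4162 = 1.578 mm/min^0.5

1.578


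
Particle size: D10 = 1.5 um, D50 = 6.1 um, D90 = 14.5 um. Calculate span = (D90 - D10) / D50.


Span = (14.5 - 1.5) / 6.1 = 13.0 / 6.1 = 2.131

2.131


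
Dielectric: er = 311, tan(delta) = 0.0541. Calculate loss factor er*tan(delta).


Loss = 311 * 0.0541 = 16.825

16.825


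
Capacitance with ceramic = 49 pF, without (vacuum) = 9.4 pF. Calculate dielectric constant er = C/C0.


er = 49 / 9.4 = 5.21

5.21


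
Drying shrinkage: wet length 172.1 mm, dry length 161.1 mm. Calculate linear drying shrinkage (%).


DS = (172.1 - 161.1) / 172.1 * 100 = 6.39%

6.39


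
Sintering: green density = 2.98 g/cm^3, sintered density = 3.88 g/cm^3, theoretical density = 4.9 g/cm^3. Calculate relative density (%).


Relative = 3.88 / 4.9 * 100 = 79.2%

79.2


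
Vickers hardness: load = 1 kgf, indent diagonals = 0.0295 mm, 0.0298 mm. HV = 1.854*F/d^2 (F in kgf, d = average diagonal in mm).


d_avg = (0.0295+0.0298)/2 = 0.02965 mm
HV = 1.854*1/0.02965^2 = 2109

2109


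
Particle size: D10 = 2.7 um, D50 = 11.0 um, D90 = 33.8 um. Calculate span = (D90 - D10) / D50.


Span = (33.8 - 2.7) / 11.0 = 31.1 / 11.0 = 2.827

2.827


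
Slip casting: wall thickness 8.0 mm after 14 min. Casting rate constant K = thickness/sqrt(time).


K = 8.0 / sqrt(14) = 8.0 / 3.7417 = 2.138 mm/min^0.5

2.138


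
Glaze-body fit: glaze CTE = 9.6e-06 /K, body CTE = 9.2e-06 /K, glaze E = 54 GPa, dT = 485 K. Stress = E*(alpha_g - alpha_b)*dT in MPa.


Stress = 54*1000*(9.6e-06 - 9.2e-06)*485 = 10.5 MPa

10.5


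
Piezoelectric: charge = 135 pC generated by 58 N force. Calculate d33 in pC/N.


d33 = 135 / 58 = 2.3 pC/N

2.3


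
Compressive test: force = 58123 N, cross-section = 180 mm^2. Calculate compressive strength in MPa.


CS = 58123 / 180 = 322.9 MPa

322.9


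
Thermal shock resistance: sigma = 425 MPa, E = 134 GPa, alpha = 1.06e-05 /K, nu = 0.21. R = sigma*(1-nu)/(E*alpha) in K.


R = 425*(1-0.21)/(134*1000*1.06e-05) = 236 K

236


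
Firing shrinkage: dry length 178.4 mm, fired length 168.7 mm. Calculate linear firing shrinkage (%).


FS = (178.4 - 168.7) / 178.4 * 100 = 5.44%

5.44


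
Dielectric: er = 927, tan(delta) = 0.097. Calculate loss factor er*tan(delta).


Loss = 927 * 0.097 = 89.919

89.919


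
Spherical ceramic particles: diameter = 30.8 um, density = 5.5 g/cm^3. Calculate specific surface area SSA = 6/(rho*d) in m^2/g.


SSA = 6 / (5.5 * 30.8) = 0.035 m^2/g

0.035


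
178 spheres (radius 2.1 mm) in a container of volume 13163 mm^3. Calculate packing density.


V_sphere = 4/3*pi*2.1^3 = 38.7924 mm^3
Total V = 178*38.7924 = 6905.0472 mm^3
PD = 6905.0472 / 13163 = 0.525

0.525


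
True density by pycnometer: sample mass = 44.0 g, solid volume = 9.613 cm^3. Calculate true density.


TD = 44.0 / 9.613 = 4.577 g/cm^3

4.577


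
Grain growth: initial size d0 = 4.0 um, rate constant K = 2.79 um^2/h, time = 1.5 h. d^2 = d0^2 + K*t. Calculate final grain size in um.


d^2 = 4.0^2 + 2.79*1.5 = 20.185
d = sqrt(20.185) = 4.49 um

4.49


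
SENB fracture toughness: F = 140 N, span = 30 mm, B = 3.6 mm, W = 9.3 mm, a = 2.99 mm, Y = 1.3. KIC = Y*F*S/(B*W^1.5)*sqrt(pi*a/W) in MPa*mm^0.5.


KIC = 1.3*140*30/(3.6*9.3^1.5)*sqrt(pi*2.99/9.3) = 53.74

53.74


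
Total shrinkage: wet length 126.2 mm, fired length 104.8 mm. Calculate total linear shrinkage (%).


TS = (126.2 - 104.8) / 126.2 * 100 = 16.96%

16.96


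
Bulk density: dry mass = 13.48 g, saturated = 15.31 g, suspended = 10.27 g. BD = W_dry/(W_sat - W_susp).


BD = 13.48 / (15.31 - 10.27) = 13.48 / 5.04 = 2.675 g/cm^3

2.675


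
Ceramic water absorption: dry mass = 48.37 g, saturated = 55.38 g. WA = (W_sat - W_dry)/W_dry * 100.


WA = (55.38 - 48.37) / 48.37 * 100 = 14.49%

14.49


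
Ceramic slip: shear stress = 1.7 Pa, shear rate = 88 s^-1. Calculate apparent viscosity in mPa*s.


eta = tau/gamma * 1000 = 1.7/88 * 1000 = 19.3 mPa*s

19.3


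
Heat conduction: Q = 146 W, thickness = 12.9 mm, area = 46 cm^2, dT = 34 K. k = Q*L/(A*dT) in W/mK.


k = 146*12.9/1000/(46/10000*34) = 12.04 W/mK

12.04


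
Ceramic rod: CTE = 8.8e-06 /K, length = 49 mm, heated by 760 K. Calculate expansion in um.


dL = 8.8e-06 * 49 * 760 * 1000 = 327.712 um

327.712


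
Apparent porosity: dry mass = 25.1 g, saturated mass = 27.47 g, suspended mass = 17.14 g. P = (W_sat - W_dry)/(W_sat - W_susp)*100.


P = (27.47 - 25.1) / (27.47 - 17.14) * 100 = 2.37 / 10.33 * 100 = 22.9%

22.9


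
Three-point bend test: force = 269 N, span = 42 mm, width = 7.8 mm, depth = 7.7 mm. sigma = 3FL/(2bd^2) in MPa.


sigma = 3*269*42/(2*7.8*7.7^2) = 36.6 MPa

36.6


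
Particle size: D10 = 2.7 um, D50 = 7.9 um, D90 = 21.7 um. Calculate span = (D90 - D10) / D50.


Span = (21.7 - 2.7) / 7.9 = 19.0 / 7.9 = 2.405

2.405


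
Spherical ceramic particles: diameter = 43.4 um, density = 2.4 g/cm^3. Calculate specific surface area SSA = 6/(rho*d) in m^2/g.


SSA = 6 / (2.4 * 43.4) = 0.058 m^2/g

0.058


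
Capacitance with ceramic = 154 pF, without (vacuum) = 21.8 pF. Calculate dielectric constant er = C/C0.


er = 154 / 21.8 = 7.06

7.06


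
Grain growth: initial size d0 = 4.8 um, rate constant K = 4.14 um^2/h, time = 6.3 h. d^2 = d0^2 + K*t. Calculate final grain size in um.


d^2 = 4.8^2 + 4.14*6.3 = 49.122
d = sqrt(49.122) = 7.01 um

7.01


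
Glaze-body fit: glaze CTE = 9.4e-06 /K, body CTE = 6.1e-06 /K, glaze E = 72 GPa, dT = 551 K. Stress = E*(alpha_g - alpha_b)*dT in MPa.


Stress = 72*1000*(9.4e-06 - 6.1e-06)*551 = 130.9 MPa

130.9


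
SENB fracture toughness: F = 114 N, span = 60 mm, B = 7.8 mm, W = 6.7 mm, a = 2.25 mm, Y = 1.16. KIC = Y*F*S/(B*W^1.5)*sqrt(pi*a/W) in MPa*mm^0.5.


KIC = 1.16*114*60/(7.8*6.7^1.5)*sqrt(pi*2.25/6.7) = 60.25

60.25


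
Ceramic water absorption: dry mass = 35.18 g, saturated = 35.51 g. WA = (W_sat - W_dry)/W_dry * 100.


WA = (35.51 - 35.18) / 35.18 * 100 = 0.94%

0.94


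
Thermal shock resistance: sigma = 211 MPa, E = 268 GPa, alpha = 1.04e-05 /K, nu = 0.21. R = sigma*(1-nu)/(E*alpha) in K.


R = 211*(1-0.21)/(268*1000*1.04e-05) = 60 K

60


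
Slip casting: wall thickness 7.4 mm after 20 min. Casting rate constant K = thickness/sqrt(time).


K = 7.4 / sqrt(20) = 7.4 / 4.4721 = 1.655 mm/min^0.5

1.655


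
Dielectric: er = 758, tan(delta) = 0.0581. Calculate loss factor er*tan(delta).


Loss = 758 * 0.0581 = 44.04

44.04


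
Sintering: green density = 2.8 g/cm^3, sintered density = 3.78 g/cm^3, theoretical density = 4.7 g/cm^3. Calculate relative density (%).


Relative = 3.78 / 4.7 * 100 = 80.4%

80.4


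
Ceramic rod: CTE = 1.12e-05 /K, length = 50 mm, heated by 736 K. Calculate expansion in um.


dL = 1.12e-05 * 50 * 736 * 1000 = 412.16 um

412.16


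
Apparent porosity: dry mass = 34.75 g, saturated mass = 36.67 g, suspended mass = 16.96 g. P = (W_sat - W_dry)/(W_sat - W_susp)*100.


P = (36.67 - 34.75) / (36.67 - 16.96) * 100 = 1.92 / 19.71 * 100 = 9.7%

9.7


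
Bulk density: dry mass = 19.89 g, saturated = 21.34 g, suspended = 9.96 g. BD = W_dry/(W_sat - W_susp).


BD = 19.89 / (21.34 - 9.96) = 19.89 / 11.38 = 1.748 g/cm^3

1.748


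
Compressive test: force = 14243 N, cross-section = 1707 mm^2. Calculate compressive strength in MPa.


CS = 14243 / 1707 = 8.3 MPa

8.3


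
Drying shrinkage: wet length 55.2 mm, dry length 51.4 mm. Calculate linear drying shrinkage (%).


DS = (55.2 - 51.4) / 55.2 * 100 = 6.88%

6.88


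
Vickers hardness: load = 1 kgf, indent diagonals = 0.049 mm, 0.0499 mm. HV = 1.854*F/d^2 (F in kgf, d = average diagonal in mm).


d_avg = (0.049+0.0499)/2 = 0.04945 mm
HV = 1.854*1/0.04945^2 = 758

758


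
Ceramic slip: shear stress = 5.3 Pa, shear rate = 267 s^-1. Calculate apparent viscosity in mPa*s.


eta = tau/gamma * 1000 = 5.3/267 * 1000 = 19.9 mPa*s

19.9


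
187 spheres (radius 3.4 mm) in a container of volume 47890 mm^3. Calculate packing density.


V_sphere = 4/3*pi*3.4^3 = 164.6362 mm^3
Total V = 187*164.6362 = 30786.9694 mm^3
PD = 30786.9694 / 47890 = 0.643

0.643


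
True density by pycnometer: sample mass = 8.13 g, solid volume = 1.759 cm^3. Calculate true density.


TD = 8.13 / 1.759 = 4.622 g/cm^3

4.622


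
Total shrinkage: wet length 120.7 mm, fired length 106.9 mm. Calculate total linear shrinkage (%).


TS = (120.7 - 106.9) / 120.7 * 100 = 11.43%

11.43


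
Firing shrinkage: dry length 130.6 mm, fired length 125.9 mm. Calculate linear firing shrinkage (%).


FS = (130.6 - 125.9) / 130.6 * 100 = 3.6%

3.6


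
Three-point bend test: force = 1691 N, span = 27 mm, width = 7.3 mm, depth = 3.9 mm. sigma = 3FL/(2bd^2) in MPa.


sigma = 3*1691*27/(2*7.3*3.9^2) = 616.8 MPa

616.8
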